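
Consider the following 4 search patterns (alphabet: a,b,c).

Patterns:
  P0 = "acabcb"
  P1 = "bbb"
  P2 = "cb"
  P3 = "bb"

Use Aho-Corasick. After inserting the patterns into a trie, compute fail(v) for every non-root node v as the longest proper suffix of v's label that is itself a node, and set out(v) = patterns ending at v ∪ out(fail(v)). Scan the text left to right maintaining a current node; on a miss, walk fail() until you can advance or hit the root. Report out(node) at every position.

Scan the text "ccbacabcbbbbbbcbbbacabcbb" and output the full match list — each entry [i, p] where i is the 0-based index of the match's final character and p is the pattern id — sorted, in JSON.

Build:
Trie (insert patterns):
  n0 'ε': a→1 b→7 c→10
  n1 'a': c→2
  n2 'ac': a→3
  n3 'aca': b→4
  n4 'acab': c→5
  n5 'acabc': b→6
  n6 'acabcb': ·  [P0 ends]
  n7 'b': b→8
  n8 'bb': b→9  [P3 ends]
  n9 'bbb': ·  [P1 ends]
  n10 'c': b→11
  n11 'cb': ·  [P2 ends]

BFS fail/out derivation:
  n1('a'): parent n0 fail=0; on 'a' 0 → fail=0;  out ∅∪∅=∅
  n7('b'): parent n0 fail=0; on 'b' 0 → fail=0;  out ∅∪∅=∅
  n10('c'): parent n0 fail=0; on 'c' 0 → fail=0;  out ∅∪∅=∅
  n2('ac'): parent n1 fail=0; on 'c' 0 → fail=10;  out ∅∪∅=∅
  n8('bb'): parent n7 fail=0; on 'b' 0 → fail=7;  out {3}∪∅={3}
  n11('cb'): parent n10 fail=0; on 'b' 0 → fail=7;  out {2}∪∅={2}
  n3('aca'): parent n2 fail=10; on 'a' 10→0 → fail=1;  out ∅∪∅=∅
  n9('bbb'): parent n8 fail=7; on 'b' 7 → fail=8;  out {1}∪{3}={1,3}
  n4('acab'): parent n3 fail=1; on 'b' 1→0 → fail=7;  out ∅∪∅=∅
  n5('acabc'): parent n4 fail=7; on 'c' 7→0 → fail=10;  out ∅∪∅=∅
  n6('acabcb'): parent n5 fail=10; on 'b' 10 → fail=11;  out {0}∪{2}={0,2}

Run:
i=0 'c': node 0→10
i=1 'c': node 10→10 (via fail)
i=2 'b': node 10→11  → match P2@[1:2]
i=3 'a': node 11→1 (via fail)
i=4 'c': node 1→2
i=5 'a': node 2→3
i=6 'b': node 3→4
i=7 'c': node 4→5
i=8 'b': node 5→6  → match P0@[3:8],P2@[7:8]
i=9 'b': node 6→8 (via fail)  → match P3@[8:9]
i=10 'b': node 8→9  → match P1@[8:10],P3@[9:10]
i=11 'b': node 9→9 (via fail)  → match P1@[9:11],P3@[10:11]
i=12 'b': node 9→9 (via fail)  → match P1@[10:12],P3@[11:12]
i=13 'b': node 9→9 (via fail)  → match P1@[11:13],P3@[12:13]
i=14 'c': node 9→10 (via fail)
i=15 'b': node 10→11  → match P2@[14:15]
i=16 'b': node 11→8 (via fail)  → match P3@[15:16]
i=17 'b': node 8→9  → match P1@[15:17],P3@[16:17]
i=18 'a': node 9→1 (via fail)
i=19 'c': node 1→2
i=20 'a': node 2→3
i=21 'b': node 3→4
i=22 'c': node 4→5
i=23 'b': node 5→6  → match P0@[18:23],P2@[22:23]
i=24 'b': node 6→8 (via fail)  → match P3@[23:24]

Matches: [[2,2],[8,0],[8,2],[9,3],[10,1],[10,3],[11,1],[11,3],[12,1],[12,3],[13,1],[13,3],[15,2],[16,3],[17,1],[17,3],[23,0],[23,2],[24,3]]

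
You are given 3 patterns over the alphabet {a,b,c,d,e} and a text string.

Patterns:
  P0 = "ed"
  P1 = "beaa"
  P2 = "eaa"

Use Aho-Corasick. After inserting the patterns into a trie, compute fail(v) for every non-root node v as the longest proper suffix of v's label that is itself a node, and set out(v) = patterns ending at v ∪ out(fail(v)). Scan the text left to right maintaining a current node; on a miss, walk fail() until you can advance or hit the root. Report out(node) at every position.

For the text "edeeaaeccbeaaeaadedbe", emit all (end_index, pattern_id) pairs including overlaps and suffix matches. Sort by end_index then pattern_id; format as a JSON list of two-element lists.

Build:
Trie nodes:
  n0 'ε': b→3 e→1
  n1 'e': a→7 d→2
  n2 'ed': ·  ←P0
  n3 'b': e→4
  n4 'be': a→5
  n5 'bea': a→6
  n6 'beaa': ·  ←P1
  n7 'ea': a→8
  n8 'eaa': ·  ←P2

BFS fail/out derivation:
  fail(1) 'e': from fail(0)=0 chase 'e': 0 ⇒ 0;  out=∅∪out(0)=∅
  fail(3) 'b': from fail(0)=0 chase 'b': 0 ⇒ 0;  out=∅∪out(0)=∅
  fail(2) 'ed': from fail(1)=0 chase 'd': 0 ⇒ 0;  out={0}∪out(0)={0}
  fail(4) 'be': from fail(3)=0 chase 'e': 0 ⇒ 1;  out=∅∪out(1)=∅
  fail(7) 'ea': from fail(1)=0 chase 'a': 0 ⇒ 0;  out=∅∪out(0)=∅
  fail(5) 'bea': from fail(4)=1 chase 'a': 1 ⇒ 7;  out=∅∪out(7)=∅
  fail(8) 'eaa': from fail(7)=0 chase 'a': 0 ⇒ 0;  out={2}∪out(0)={2}
  fail(6) 'beaa': from fail(5)=7 chase 'a': 7 ⇒ 8;  out={1}∪out(8)={1,2}

Run:
[0] read 'e'  n0⇒n1
[1] read 'd'  n1⇒n2  → match P0@[0:1]
[2] read 'e'  n2⇒n1 (via fail)
[3] read 'e'  n1⇒n1 (via fail)
[4] read 'a'  n1⇒n7
[5] read 'a'  n7⇒n8  → match P2@[3:5]
[6] read 'e'  n8⇒n1 (via fail)
[7] read 'c'  n1⇒n0 (via fail)
[8] read 'c'  n0⇒n0
[9] read 'b'  n0⇒n3
[10] read 'e'  n3⇒n4
[11] read 'a'  n4⇒n5
[12] read 'a'  n5⇒n6  → match P1@[9:12],P2@[10:12]
[13] read 'e'  n6⇒n1 (via fail)
[14] read 'a'  n1⇒n7
[15] read 'a'  n7⇒n8  → match P2@[13:15]
[16] read 'd'  n8⇒n0 (via fail)
[17] read 'e'  n0⇒n1
[18] read 'd'  n1⇒n2  → match P0@[17:18]
[19] read 'b'  n2⇒n3 (via fail)
[20] read 'e'  n3⇒n4

Result: [[1,0],[5,2],[12,1],[12,2],[15,2],[18,0]]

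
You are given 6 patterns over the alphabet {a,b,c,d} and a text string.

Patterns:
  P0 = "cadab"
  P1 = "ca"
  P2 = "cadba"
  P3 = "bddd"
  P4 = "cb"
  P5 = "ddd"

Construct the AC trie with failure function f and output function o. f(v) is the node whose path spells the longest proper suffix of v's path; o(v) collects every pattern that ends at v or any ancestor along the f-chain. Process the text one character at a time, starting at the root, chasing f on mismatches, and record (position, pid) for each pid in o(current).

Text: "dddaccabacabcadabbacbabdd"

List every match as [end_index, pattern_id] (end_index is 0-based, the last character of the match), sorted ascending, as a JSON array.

Build automaton:
Trie (insert patterns):
  0='ε' goto b→8 c→1 d→13
  1='c' goto a→2 b→12
  2='ca' goto d→3  [P1 ends]
  3='cad' goto a→4 b→6
  4='cada' goto b→5
  5='cadab' goto ·  [P0 ends]
  6='cadb' goto a→7
  7='cadba' goto ·  [P2 ends]
  8='b' goto d→9
  9='bd' goto d→10
  10='bdd' goto d→11
  11='bddd' goto ·  [P3 ends]
  12='cb' goto ·  [P4 ends]
  13='d' goto d→14
  14='dd' goto d→15
  15='ddd' goto ·  [P5 ends]

BFS fail/out derivation:
  fail(1) 'c': from fail(0)=0 chase 'c': 0 ⇒ 0;  out=∅∪out(0)=∅
  fail(8) 'b': from fail(0)=0 chase 'b': 0 ⇒ 0;  out=∅∪out(0)=∅
  fail(13) 'd': from fail(0)=0 chase 'd': 0 ⇒ 0;  out=∅∪out(0)=∅
  fail(2) 'ca': from fail(1)=0 chase 'a': 0 ⇒ 0;  out={1}∪out(0)={1}
  fail(9) 'bd': from fail(8)=0 chase 'd': 0 ⇒ 13;  out=∅∪out(13)=∅
  fail(12) 'cb': from fail(1)=0 chase 'b': 0 ⇒ 8;  out={4}∪out(8)={4}
  fail(14) 'dd': from fail(13)=0 chase 'd': 0 ⇒ 13;  out=∅∪out(13)=∅
  fail(3) 'cad': from fail(2)=0 chase 'd': 0 ⇒ 13;  out=∅∪out(13)=∅
  fail(10) 'bdd': from fail(9)=13 chase 'd': 13 ⇒ 14;  out=∅∪out(14)=∅
  fail(15) 'ddd': from fail(14)=13 chase 'd': 13 ⇒ 14;  out={5}∪out(14)={5}
  fail(4) 'cada': from fail(3)=13 chase 'a': 13→0 ⇒ 0;  out=∅∪out(0)=∅
  fail(6) 'cadb': from fail(3)=13 chase 'b': 13→0 ⇒ 8;  out=∅∪out(8)=∅
  fail(11) 'bddd': from fail(10)=14 chase 'd': 14 ⇒ 15;  out={3}∪out(15)={3,5}
  fail(5) 'cadab': from fail(4)=0 chase 'b': 0 ⇒ 8;  out={0}∪out(8)={0}
  fail(7) 'cadba': from fail(6)=8 chase 'a': 8→0 ⇒ 0;  out={2}∪out(0)={2}

Scan:
pos 0 'd': at 13
pos 1 'd': at 14
pos 2 'd': at 15  → match P5@[0:2]
pos 3 'a': at 0 ·f
pos 4 'c': at 1
pos 5 'c': at 1 ·f
pos 6 'a': at 2  → match P1@[5:6]
pos 7 'b': at 8 ·f
pos 8 'a': at 0 ·f
pos 9 'c': at 1
pos 10 'a': at 2  → match P1@[9:10]
pos 11 'b': at 8 ·f
pos 12 'c': at 1 ·f
pos 13 'a': at 2  → match P1@[12:13]
pos 14 'd': at 3
pos 15 'a': at 4
pos 16 'b': at 5  → match P0@[12:16]
pos 17 'b': at 8 ·f
pos 18 'a': at 0 ·f
pos 19 'c': at 1
pos 20 'b': at 12  → match P4@[19:20]
pos 21 'a': at 0 ·f
pos 22 'b': at 8
pos 23 'd': at 9
pos 24 'd': at 10

Matches: [[2,5],[6,1],[10,1],[13,1],[16,0],[20,4]]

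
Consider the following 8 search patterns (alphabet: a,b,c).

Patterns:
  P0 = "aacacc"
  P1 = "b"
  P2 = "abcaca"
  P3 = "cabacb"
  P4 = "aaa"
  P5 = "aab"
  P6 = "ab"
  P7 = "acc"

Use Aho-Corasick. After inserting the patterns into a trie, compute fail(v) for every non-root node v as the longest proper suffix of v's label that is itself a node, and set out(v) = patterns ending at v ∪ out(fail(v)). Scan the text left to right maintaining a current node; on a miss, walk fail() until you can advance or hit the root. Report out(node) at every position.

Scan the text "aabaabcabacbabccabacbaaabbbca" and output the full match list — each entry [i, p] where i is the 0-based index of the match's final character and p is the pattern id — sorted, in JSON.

Construct AC machine:
Trie (insert patterns):
  n0 'ε': a→1 b→7 c→13
  n1 'a': a→2 b→8 c→21
  n2 'aa': a→19 b→20 c→3
  n3 'aac': a→4
  n4 'aaca': c→5
  n5 'aacac': c→6
  n6 'aacacc': ·  [P0 ends]
  n7 'b': ·  [P1 ends]
  n8 'ab': c→9  [P6 ends]
  n9 'abc': a→10
  n10 'abca': c→11
  n11 'abcac': a→12
  n12 'abcaca': ·  [P2 ends]
  n13 'c': a→14
  n14 'ca': b→15
  n15 'cab': a→16
  n16 'caba': c→17
  n17 'cabac': b→18
  n18 'cabacb': ·  [P3 ends]
  n19 'aaa': ·  [P4 ends]
  n20 'aab': ·  [P5 ends]
  n21 'ac': c→22
  n22 'acc': ·  [P7 ends]

Failure links (BFS by depth):
  fail(1) 'a': from fail(0)=0 chase 'a': 0 ⇒ 0;  out=∅∪out(0)=∅
  fail(7) 'b': from fail(0)=0 chase 'b': 0 ⇒ 0;  out={1}∪out(0)={1}
  fail(13) 'c': from fail(0)=0 chase 'c': 0 ⇒ 0;  out=∅∪out(0)=∅
  fail(2) 'aa': from fail(1)=0 chase 'a': 0 ⇒ 1;  out=∅∪out(1)=∅
  fail(8) 'ab': from fail(1)=0 chase 'b': 0 ⇒ 7;  out={6}∪out(7)={1,6}
  fail(14) 'ca': from fail(13)=0 chase 'a': 0 ⇒ 1;  out=∅∪out(1)=∅
  fail(21) 'ac': from fail(1)=0 chase 'c': 0 ⇒ 13;  out=∅∪out(13)=∅
  fail(3) 'aac': from fail(2)=1 chase 'c': 1 ⇒ 21;  out=∅∪out(21)=∅
  fail(9) 'abc': from fail(8)=7 chase 'c': 7→0 ⇒ 13;  out=∅∪out(13)=∅
  fail(15) 'cab': from fail(14)=1 chase 'b': 1 ⇒ 8;  out=∅∪out(8)={1,6}
  fail(19) 'aaa': from fail(2)=1 chase 'a': 1 ⇒ 2;  out={4}∪out(2)={4}
  fail(20) 'aab': from fail(2)=1 chase 'b': 1 ⇒ 8;  out={5}∪out(8)={1,5,6}
  fail(22) 'acc': from fail(21)=13 chase 'c': 13→0 ⇒ 13;  out={7}∪out(13)={7}
  fail(4) 'aaca': from fail(3)=21 chase 'a': 21→13 ⇒ 14;  out=∅∪out(14)=∅
  fail(10) 'abca': from fail(9)=13 chase 'a': 13 ⇒ 14;  out=∅∪out(14)=∅
  fail(16) 'caba': from fail(15)=8 chase 'a': 8→7→0 ⇒ 1;  out=∅∪out(1)=∅
  fail(5) 'aacac': from fail(4)=14 chase 'c': 14→1 ⇒ 21;  out=∅∪out(21)=∅
  fail(11) 'abcac': from fail(10)=14 chase 'c': 14→1 ⇒ 21;  out=∅∪out(21)=∅
  fail(17) 'cabac': from fail(16)=1 chase 'c': 1 ⇒ 21;  out=∅∪out(21)=∅
  fail(6) 'aacacc': from fail(5)=21 chase 'c': 21 ⇒ 22;  out={0}∪out(22)={0,7}
  fail(12) 'abcaca': from fail(11)=21 chase 'a': 21→13 ⇒ 14;  out={2}∪out(14)={2}
  fail(18) 'cabacb': from fail(17)=21 chase 'b': 21→13→0 ⇒ 7;  out={3}∪out(7)={1,3}

Text stream:
i=0 'a': node 0→1
i=1 'a': node 1→2
i=2 'b': node 2→20  → match P1@[2:2],P5@[0:2],P6@[1:2]
i=3 'a': node 20→1 (via fail)
i=4 'a': node 1→2
i=5 'b': node 2→20  → match P1@[5:5],P5@[3:5],P6@[4:5]
i=6 'c': node 20→9 (via fail)
i=7 'a': node 9→10
i=8 'b': node 10→15 (via fail)  → match P1@[8:8],P6@[7:8]
i=9 'a': node 15→16
i=10 'c': node 16→17
i=11 'b': node 17→18  → match P1@[11:11],P3@[6:11]
i=12 'a': node 18→1 (via fail)
i=13 'b': node 1→8  → match P1@[13:13],P6@[12:13]
i=14 'c': node 8→9
i=15 'c': node 9→13 (via fail)
i=16 'a': node 13→14
i=17 'b': node 14→15  → match P1@[17:17],P6@[16:17]
i=18 'a': node 15→16
i=19 'c': node 16→17
i=20 'b': node 17→18  → match P1@[20:20],P3@[15:20]
i=21 'a': node 18→1 (via fail)
i=22 'a': node 1→2
i=23 'a': node 2→19  → match P4@[21:23]
i=24 'b': node 19→20 (via fail)  → match P1@[24:24],P5@[22:24],P6@[23:24]
i=25 'b': node 20→7 (via fail)  → match P1@[25:25]
i=26 'b': node 7→7 (via fail)  → match P1@[26:26]
i=27 'c': node 7→13 (via fail)
i=28 'a': node 13→14

Matches: [[2,1],[2,5],[2,6],[5,1],[5,5],[5,6],[8,1],[8,6],[11,1],[11,3],[13,1],[13,6],[17,1],[17,6],[20,1],[20,3],[23,4],[24,1],[24,5],[24,6],[25,1],[26,1]]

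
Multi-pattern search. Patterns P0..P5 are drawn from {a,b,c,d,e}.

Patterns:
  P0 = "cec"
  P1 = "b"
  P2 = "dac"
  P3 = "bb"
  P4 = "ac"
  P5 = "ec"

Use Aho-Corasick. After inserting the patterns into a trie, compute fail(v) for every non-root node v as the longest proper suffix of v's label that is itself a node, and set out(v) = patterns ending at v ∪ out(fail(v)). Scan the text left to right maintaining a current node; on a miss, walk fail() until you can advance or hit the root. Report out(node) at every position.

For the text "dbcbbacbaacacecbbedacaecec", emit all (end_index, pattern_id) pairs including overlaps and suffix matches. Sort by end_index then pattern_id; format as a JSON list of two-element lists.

Build automaton:
Trie (insert patterns):
  0='ε' goto a→9 b→4 c→1 d→5 e→11
  1='c' goto e→2
  2='ce' goto c→3
  3='cec' goto ·  ←P0
  4='b' goto b→8  ←P1
  5='d' goto a→6
  6='da' goto c→7
  7='dac' goto ·  ←P2
  8='bb' goto ·  ←P3
  9='a' goto c→10
  10='ac' goto ·  ←P4
  11='e' goto c→12
  12='ec' goto ·  ←P5

BFS fail/out derivation:
  n1('c'): parent n0 fail=0; on 'c' 0 → fail=0;  out ∅∪∅=∅
  n4('b'): parent n0 fail=0; on 'b' 0 → fail=0;  out {1}∪∅={1}
  n5('d'): parent n0 fail=0; on 'd' 0 → fail=0;  out ∅∪∅=∅
  n9('a'): parent n0 fail=0; on 'a' 0 → fail=0;  out ∅∪∅=∅
  n11('e'): parent n0 fail=0; on 'e' 0 → fail=0;  out ∅∪∅=∅
  n2('ce'): parent n1 fail=0; on 'e' 0 → fail=11;  out ∅∪∅=∅
  n6('da'): parent n5 fail=0; on 'a' 0 → fail=9;  out ∅∪∅=∅
  n8('bb'): parent n4 fail=0; on 'b' 0 → fail=4;  out {3}∪{1}={1,3}
  n10('ac'): parent n9 fail=0; on 'c' 0 → fail=1;  out {4}∪∅={4}
  n12('ec'): parent n11 fail=0; on 'c' 0 → fail=1;  out {5}∪∅={5}
  n3('cec'): parent n2 fail=11; on 'c' 11 → fail=12;  out {0}∪{5}={0,5}
  n7('dac'): parent n6 fail=9; on 'c' 9 → fail=10;  out {2}∪{4}={2,4}

Text stream:
[0] read 'd'  n0⇒n5
[1] read 'b'  n5⇒n4 (via fail)  ** P1@[1:1]
[2] read 'c'  n4⇒n1 (via fail)
[3] read 'b'  n1⇒n4 (via fail)  ** P1@[3:3]
[4] read 'b'  n4⇒n8  ** P1@[4:4],P3@[3:4]
[5] read 'a'  n8⇒n9 (via fail)
[6] read 'c'  n9⇒n10  ** P4@[5:6]
[7] read 'b'  n10⇒n4 (via fail)  ** P1@[7:7]
[8] read 'a'  n4⇒n9 (via fail)
[9] read 'a'  n9⇒n9 (via fail)
[10] read 'c'  n9⇒n10  ** P4@[9:10]
[11] read 'a'  n10⇒n9 (via fail)
[12] read 'c'  n9⇒n10  ** P4@[11:12]
[13] read 'e'  n10⇒n2 (via fail)
[14] read 'c'  n2⇒n3  ** P0@[12:14],P5@[13:14]
[15] read 'b'  n3⇒n4 (via fail)  ** P1@[15:15]
[16] read 'b'  n4⇒n8  ** P1@[16:16],P3@[15:16]
[17] read 'e'  n8⇒n11 (via fail)
[18] read 'd'  n11⇒n5 (via fail)
[19] read 'a'  n5⇒n6
[20] read 'c'  n6⇒n7  ** P2@[18:20],P4@[19:20]
[21] read 'a'  n7⇒n9 (via fail)
[22] read 'e'  n9⇒n11 (via fail)
[23] read 'c'  n11⇒n12  ** P5@[22:23]
[24] read 'e'  n12⇒n2 (via fail)
[25] read 'c'  n2⇒n3  ** P0@[23:25],P5@[24:25]

All matches (sorted): [[1,1],[3,1],[4,1],[4,3],[6,4],[7,1],[10,4],[12,4],[14,0],[14,5],[15,1],[16,1],[16,3],[20,2],[20,4],[23,5],[25,0],[25,5]]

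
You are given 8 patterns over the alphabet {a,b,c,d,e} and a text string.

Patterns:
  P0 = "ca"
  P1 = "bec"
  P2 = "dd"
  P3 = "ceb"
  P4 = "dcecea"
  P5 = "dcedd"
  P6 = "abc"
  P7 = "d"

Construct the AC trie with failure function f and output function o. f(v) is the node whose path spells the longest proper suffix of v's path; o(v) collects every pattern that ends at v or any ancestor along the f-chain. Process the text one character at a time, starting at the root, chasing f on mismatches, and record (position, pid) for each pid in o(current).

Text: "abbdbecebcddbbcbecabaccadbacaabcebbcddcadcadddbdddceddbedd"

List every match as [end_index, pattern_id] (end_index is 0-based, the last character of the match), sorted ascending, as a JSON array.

Build:
Trie nodes:
  0='ε' goto a→17 b→3 c→1 d→6
  1='c' goto a→2 e→8
  2='ca' goto ·  [P0 ends]
  3='b' goto e→4
  4='be' goto c→5
  5='bec' goto ·  [P1 ends]
  6='d' goto c→10 d→7  [P7 ends]
  7='dd' goto ·  [P2 ends]
  8='ce' goto b→9
  9='ceb' goto ·  [P3 ends]
  10='dc' goto e→11
  11='dce' goto c→12 d→15
  12='dcec' goto e→13
  13='dcece' goto a→14
  14='dcecea' goto ·  [P4 ends]
  15='dced' goto d→16
  16='dcedd' goto ·  [P5 ends]
  17='a' goto b→18
  18='ab' goto c→19
  19='abc' goto ·  [P6 ends]

Failure links (BFS by depth):
  fail(1) 'c': from fail(0)=0 chase 'c': 0 ⇒ 0;  out=∅∪out(0)=∅
  fail(3) 'b': from fail(0)=0 chase 'b': 0 ⇒ 0;  out=∅∪out(0)=∅
  fail(6) 'd': from fail(0)=0 chase 'd': 0 ⇒ 0;  out={7}∪out(0)={7}
  fail(17) 'a': from fail(0)=0 chase 'a': 0 ⇒ 0;  out=∅∪out(0)=∅
  fail(2) 'ca': from fail(1)=0 chase 'a': 0 ⇒ 17;  out={0}∪out(17)={0}
  fail(4) 'be': from fail(3)=0 chase 'e': 0 ⇒ 0;  out=∅∪out(0)=∅
  fail(7) 'dd': from fail(6)=0 chase 'd': 0 ⇒ 6;  out={2}∪out(6)={2,7}
  fail(8) 'ce': from fail(1)=0 chase 'e': 0 ⇒ 0;  out=∅∪out(0)=∅
  fail(10) 'dc': from fail(6)=0 chase 'c': 0 ⇒ 1;  out=∅∪out(1)=∅
  fail(18) 'ab': from fail(17)=0 chase 'b': 0 ⇒ 3;  out=∅∪out(3)=∅
  fail(5) 'bec': from fail(4)=0 chase 'c': 0 ⇒ 1;  out={1}∪out(1)={1}
  fail(9) 'ceb': from fail(8)=0 chase 'b': 0 ⇒ 3;  out={3}∪out(3)={3}
  fail(11) 'dce': from fail(10)=1 chase 'e': 1 ⇒ 8;  out=∅∪out(8)=∅
  fail(19) 'abc': from fail(18)=3 chase 'c': 3→0 ⇒ 1;  out={6}∪out(1)={6}
  fail(12) 'dcec': from fail(11)=8 chase 'c': 8→0 ⇒ 1;  out=∅∪out(1)=∅
  fail(15) 'dced': from fail(11)=8 chase 'd': 8→0 ⇒ 6;  out=∅∪out(6)={7}
  fail(13) 'dcece': from fail(12)=1 chase 'e': 1 ⇒ 8;  out=∅∪out(8)=∅
  fail(16) 'dcedd': from fail(15)=6 chase 'd': 6 ⇒ 7;  out={5}∪out(7)={2,5,7}
  fail(14) 'dcecea': from fail(13)=8 chase 'a': 8→0 ⇒ 17;  out={4}∪out(17)={4}

Scan:
[0] read 'a'  n0⇒n17
[1] read 'b'  n17⇒n18
[2] read 'b'  n18⇒n3 ·f
[3] read 'd'  n3⇒n6 ·f  emit P7@[3:3]
[4] read 'b'  n6⇒n3 ·f
[5] read 'e'  n3⇒n4
[6] read 'c'  n4⇒n5  emit P1@[4:6]
[7] read 'e'  n5⇒n8 ·f
[8] read 'b'  n8⇒n9  emit P3@[6:8]
[9] read 'c'  n9⇒n1 ·f
[10] read 'd'  n1⇒n6 ·f  emit P7@[10:10]
[11] read 'd'  n6⇒n7  emit P2@[10:11],P7@[11:11]
[12] read 'b'  n7⇒n3 ·f
[13] read 'b'  n3⇒n3 ·f
[14] read 'c'  n3⇒n1 ·f
[15] read 'b'  n1⇒n3 ·f
[16] read 'e'  n3⇒n4
[17] read 'c'  n4⇒n5  emit P1@[15:17]
[18] read 'a'  n5⇒n2 ·f  emit P0@[17:18]
[19] read 'b'  n2⇒n18 ·f
[20] read 'a'  n18⇒n17 ·f
[21] read 'c'  n17⇒n1 ·f
[22] read 'c'  n1⇒n1 ·f
[23] read 'a'  n1⇒n2  emit P0@[22:23]
[24] read 'd'  n2⇒n6 ·f  emit P7@[24:24]
[25] read 'b'  n6⇒n3 ·f
[26] read 'a'  n3⇒n17 ·f
[27] read 'c'  n17⇒n1 ·f
[28] read 'a'  n1⇒n2  emit P0@[27:28]
[29] read 'a'  n2⇒n17 ·f
[30] read 'b'  n17⇒n18
[31] read 'c'  n18⇒n19  emit P6@[29:31]
[32] read 'e'  n19⇒n8 ·f
[33] read 'b'  n8⇒n9  emit P3@[31:33]
[34] read 'b'  n9⇒n3 ·f
[35] read 'c'  n3⇒n1 ·f
[36] read 'd'  n1⇒n6 ·f  emit P7@[36:36]
[37] read 'd'  n6⇒n7  emit P2@[36:37],P7@[37:37]
[38] read 'c'  n7⇒n10 ·f
[39] read 'a'  n10⇒n2 ·f  emit P0@[38:39]
[40] read 'd'  n2⇒n6 ·f  emit P7@[40:40]
[41] read 'c'  n6⇒n10
[42] read 'a'  n10⇒n2 ·f  emit P0@[41:42]
[43] read 'd'  n2⇒n6 ·f  emit P7@[43:43]
[44] read 'd'  n6⇒n7  emit P2@[43:44],P7@[44:44]
[45] read 'd'  n7⇒n7 ·f  emit P2@[44:45],P7@[45:45]
[46] read 'b'  n7⇒n3 ·f
[47] read 'd'  n3⇒n6 ·f  emit P7@[47:47]
[48] read 'd'  n6⇒n7  emit P2@[47:48],P7@[48:48]
[49] read 'd'  n7⇒n7 ·f  emit P2@[48:49],P7@[49:49]
[50] read 'c'  n7⇒n10 ·f
[51] read 'e'  n10⇒n11
[52] read 'd'  n11⇒n15  emit P7@[52:52]
[53] read 'd'  n15⇒n16  emit P2@[52:53],P5@[49:53],P7@[53:53]
[54] read 'b'  n16⇒n3 ·f
[55] read 'e'  n3⇒n4
[56] read 'd'  n4⇒n6 ·f  emit P7@[56:56]
[57] read 'd'  n6⇒n7  emit P2@[56:57],P7@[57:57]

Result: [[3,7],[6,1],[8,3],[10,7],[11,2],[11,7],[17,1],[18,0],[23,0],[24,7],[28,0],[31,6],[33,3],[36,7],[37,2],[37,7],[39,0],[40,7],[42,0],[43,7],[44,2],[44,7],[45,2],[45,7],[47,7],[48,2],[48,7],[49,2],[49,7],[52,7],[53,2],[53,5],[53,7],[56,7],[57,2],[57,7]]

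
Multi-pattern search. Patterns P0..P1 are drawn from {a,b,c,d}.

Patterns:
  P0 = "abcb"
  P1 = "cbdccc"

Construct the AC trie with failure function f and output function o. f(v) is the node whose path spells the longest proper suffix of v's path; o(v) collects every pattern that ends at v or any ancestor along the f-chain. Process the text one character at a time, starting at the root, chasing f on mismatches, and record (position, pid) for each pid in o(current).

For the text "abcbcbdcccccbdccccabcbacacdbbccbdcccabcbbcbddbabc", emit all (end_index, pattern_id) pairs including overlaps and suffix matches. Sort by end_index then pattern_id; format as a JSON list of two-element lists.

Build:
Trie (insert patterns):
  n0 'ε': a→1 c→5
  n1 'a': b→2
  n2 'ab': c→3
  n3 'abc': b→4
  n4 'abcb': ·  ←P0
  n5 'c': b→6
  n6 'cb': d→7
  n7 'cbd': c→8
  n8 'cbdc': c→9
  n9 'cbdcc': c→10
  n10 'cbdccc': ·  ←P1

BFS fail/out derivation:
  fail(1) 'a': from fail(0)=0 chase 'a': 0 ⇒ 0;  out=∅∪out(0)=∅
  fail(5) 'c': from fail(0)=0 chase 'c': 0 ⇒ 0;  out=∅∪out(0)=∅
  fail(2) 'ab': from fail(1)=0 chase 'b': 0 ⇒ 0;  out=∅∪out(0)=∅
  fail(6) 'cb': from fail(5)=0 chase 'b': 0 ⇒ 0;  out=∅∪out(0)=∅
  fail(3) 'abc': from fail(2)=0 chase 'c': 0 ⇒ 5;  out=∅∪out(5)=∅
  fail(7) 'cbd': from fail(6)=0 chase 'd': 0 ⇒ 0;  out=∅∪out(0)=∅
  fail(4) 'abcb': from fail(3)=5 chase 'b': 5 ⇒ 6;  out={0}∪out(6)={0}
  fail(8) 'cbdc': from fail(7)=0 chase 'c': 0 ⇒ 5;  out=∅∪out(5)=∅
  fail(9) 'cbdcc': from fail(8)=5 chase 'c': 5→0 ⇒ 5;  out=∅∪out(5)=∅
  fail(10) 'cbdccc': from fail(9)=5 chase 'c': 5→0 ⇒ 5;  out={1}∪out(5)={1}

Text stream:
i=0 'a': node 0→1
i=1 'b': node 1→2
i=2 'c': node 2→3
i=3 'b': node 3→4  emit P0@[0:3]
i=4 'c': node 4→5 ·f
i=5 'b': node 5→6
i=6 'd': node 6→7
i=7 'c': node 7→8
i=8 'c': node 8→9
i=9 'c': node 9→10  emit P1@[4:9]
i=10 'c': node 10→5 ·f
i=11 'c': node 5→5 ·f
i=12 'b': node 5→6
i=13 'd': node 6→7
i=14 'c': node 7→8
i=15 'c': node 8→9
i=16 'c': node 9→10  emit P1@[11:16]
i=17 'c': node 10→5 ·f
i=18 'a': node 5→1 ·f
i=19 'b': node 1→2
i=20 'c': node 2→3
i=21 'b': node 3→4  emit P0@[18:21]
i=22 'a': node 4→1 ·f
i=23 'c': node 1→5 ·f
i=24 'a': node 5→1 ·f
i=25 'c': node 1→5 ·f
i=26 'd': node 5→0 ·f
i=27 'b': node 0→0
i=28 'b': node 0→0
i=29 'c': node 0→5
i=30 'c': node 5→5 ·f
i=31 'b': node 5→6
i=32 'd': node 6→7
i=33 'c': node 7→8
i=34 'c': node 8→9
i=35 'c': node 9→10  emit P1@[30:35]
i=36 'a': node 10→1 ·f
i=37 'b': node 1→2
i=38 'c': node 2→3
i=39 'b': node 3→4  emit P0@[36:39]
i=40 'b': node 4→0 ·f
i=41 'c': node 0→5
i=42 'b': node 5→6
i=43 'd': node 6→7
i=44 'd': node 7→0 ·f
i=45 'b': node 0→0
i=46 'a': node 0→1
i=47 'b': node 1→2
i=48 'c': node 2→3

All matches (sorted): [[3,0],[9,1],[16,1],[21,0],[35,1],[39,0]]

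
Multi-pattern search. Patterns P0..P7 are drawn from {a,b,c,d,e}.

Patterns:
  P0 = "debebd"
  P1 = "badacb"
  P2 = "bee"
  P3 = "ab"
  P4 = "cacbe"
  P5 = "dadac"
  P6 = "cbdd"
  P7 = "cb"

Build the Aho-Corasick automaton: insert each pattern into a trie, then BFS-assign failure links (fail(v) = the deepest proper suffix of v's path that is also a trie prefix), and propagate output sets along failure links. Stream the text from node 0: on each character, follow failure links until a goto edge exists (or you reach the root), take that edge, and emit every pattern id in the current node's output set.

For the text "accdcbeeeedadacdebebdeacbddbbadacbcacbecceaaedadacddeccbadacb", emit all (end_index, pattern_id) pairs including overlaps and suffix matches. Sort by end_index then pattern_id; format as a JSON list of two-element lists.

Build automaton:
Trie (insert patterns):
  0='ε' goto a→15 b→7 c→17 d→1
  1='d' goto a→22 e→2
  2='de' goto b→3
  3='deb' goto e→4
  4='debe' goto b→5
  5='debeb' goto d→6
  6='debebd' goto ·  [P0 ends]
  7='b' goto a→8 e→13
  8='ba' goto d→9
  9='bad' goto a→10
  10='bada' goto c→11
  11='badac' goto b→12
  12='badacb' goto ·  [P1 ends]
  13='be' goto e→14
  14='bee' goto ·  [P2 ends]
  15='a' goto b→16
  16='ab' goto ·  [P3 ends]
  17='c' goto a→18 b→26
  18='ca' goto c→19
  19='cac' goto b→20
  20='cacb' goto e→21
  21='cacbe' goto ·  [P4 ends]
  22='da' goto d→23
  23='dad' goto a→24
  24='dada' goto c→25
  25='dadac' goto ·  [P5 ends]
  26='cb' goto d→27  [P7 ends]
  27='cbd' goto d→28
  28='cbdd' goto ·  [P6 ends]

Failure links (BFS by depth):
  fail(1) 'd': from fail(0)=0 chase 'd': 0 ⇒ 0;  out=∅∪out(0)=∅
  fail(7) 'b': from fail(0)=0 chase 'b': 0 ⇒ 0;  out=∅∪out(0)=∅
  fail(15) 'a': from fail(0)=0 chase 'a': 0 ⇒ 0;  out=∅∪out(0)=∅
  fail(17) 'c': from fail(0)=0 chase 'c': 0 ⇒ 0;  out=∅∪out(0)=∅
  fail(2) 'de': from fail(1)=0 chase 'e': 0 ⇒ 0;  out=∅∪out(0)=∅
  fail(8) 'ba': from fail(7)=0 chase 'a': 0 ⇒ 15;  out=∅∪out(15)=∅
  fail(13) 'be': from fail(7)=0 chase 'e': 0 ⇒ 0;  out=∅∪out(0)=∅
  fail(16) 'ab': from fail(15)=0 chase 'b': 0 ⇒ 7;  out={3}∪out(7)={3}
  fail(18) 'ca': from fail(17)=0 chase 'a': 0 ⇒ 15;  out=∅∪out(15)=∅
  fail(22) 'da': from fail(1)=0 chase 'a': 0 ⇒ 15;  out=∅∪out(15)=∅
  fail(26) 'cb': from fail(17)=0 chase 'b': 0 ⇒ 7;  out={7}∪out(7)={7}
  fail(3) 'deb': from fail(2)=0 chase 'b': 0 ⇒ 7;  out=∅∪out(7)=∅
  fail(9) 'bad': from fail(8)=15 chase 'd': 15→0 ⇒ 1;  out=∅∪out(1)=∅
  fail(14) 'bee': from fail(13)=0 chase 'e': 0 ⇒ 0;  out={2}∪out(0)={2}
  fail(19) 'cac': from fail(18)=15 chase 'c': 15→0 ⇒ 17;  out=∅∪out(17)=∅
  fail(23) 'dad': from fail(22)=15 chase 'd': 15→0 ⇒ 1;  out=∅∪out(1)=∅
  fail(27) 'cbd': from fail(26)=7 chase 'd': 7→0 ⇒ 1;  out=∅∪out(1)=∅
  fail(4) 'debe': from fail(3)=7 chase 'e': 7 ⇒ 13;  out=∅∪out(13)=∅
  fail(10) 'bada': from fail(9)=1 chase 'a': 1 ⇒ 22;  out=∅∪out(22)=∅
  fail(20) 'cacb': from fail(19)=17 chase 'b': 17 ⇒ 26;  out=∅∪out(26)={7}
  fail(24) 'dada': from fail(23)=1 chase 'a': 1 ⇒ 22;  out=∅∪out(22)=∅
  fail(28) 'cbdd': from fail(27)=1 chase 'd': 1→0 ⇒ 1;  out={6}∪out(1)={6}
  fail(5) 'debeb': from fail(4)=13 chase 'b': 13→0 ⇒ 7;  out=∅∪out(7)=∅
  fail(11) 'badac': from fail(10)=22 chase 'c': 22→15→0 ⇒ 17;  out=∅∪out(17)=∅
  fail(21) 'cacbe': from fail(20)=26 chase 'e': 26→7 ⇒ 13;  out={4}∪out(13)={4}
  fail(25) 'dadac': from fail(24)=22 chase 'c': 22→15→0 ⇒ 17;  out={5}∪out(17)={5}
  fail(6) 'debebd': from fail(5)=7 chase 'd': 7→0 ⇒ 1;  out={0}∪out(1)={0}
  fail(12) 'badacb': from fail(11)=17 chase 'b': 17 ⇒ 26;  out={1}∪out(26)={1,7}

Scan:
pos 0 'a': at 15
pos 1 'c': at 17 (via fail)
pos 2 'c': at 17 (via fail)
pos 3 'd': at 1 (via fail)
pos 4 'c': at 17 (via fail)
pos 5 'b': at 26  emit P7@[4:5]
pos 6 'e': at 13 (via fail)
pos 7 'e': at 14  emit P2@[5:7]
pos 8 'e': at 0 (via fail)
pos 9 'e': at 0
pos 10 'd': at 1
pos 11 'a': at 22
pos 12 'd': at 23
pos 13 'a': at 24
pos 14 'c': at 25  emit P5@[10:14]
pos 15 'd': at 1 (via fail)
pos 16 'e': at 2
pos 17 'b': at 3
pos 18 'e': at 4
pos 19 'b': at 5
pos 20 'd': at 6  emit P0@[15:20]
pos 21 'e': at 2 (via fail)
pos 22 'a': at 15 (via fail)
pos 23 'c': at 17 (via fail)
pos 24 'b': at 26  emit P7@[23:24]
pos 25 'd': at 27
pos 26 'd': at 28  emit P6@[23:26]
pos 27 'b': at 7 (via fail)
pos 28 'b': at 7 (via fail)
pos 29 'a': at 8
pos 30 'd': at 9
pos 31 'a': at 10
pos 32 'c': at 11
pos 33 'b': at 12  emit P1@[28:33],P7@[32:33]
pos 34 'c': at 17 (via fail)
pos 35 'a': at 18
pos 36 'c': at 19
pos 37 'b': at 20  emit P7@[36:37]
pos 38 'e': at 21  emit P4@[34:38]
pos 39 'c': at 17 (via fail)
pos 40 'c': at 17 (via fail)
pos 41 'e': at 0 (via fail)
pos 42 'a': at 15
pos 43 'a': at 15 (via fail)
pos 44 'e': at 0 (via fail)
pos 45 'd': at 1
pos 46 'a': at 22
pos 47 'd': at 23
pos 48 'a': at 24
pos 49 'c': at 25  emit P5@[45:49]
pos 50 'd': at 1 (via fail)
pos 51 'd': at 1 (via fail)
pos 52 'e': at 2
pos 53 'c': at 17 (via fail)
pos 54 'c': at 17 (via fail)
pos 55 'b': at 26  emit P7@[54:55]
pos 56 'a': at 8 (via fail)
pos 57 'd': at 9
pos 58 'a': at 10
pos 59 'c': at 11
pos 60 'b': at 12  emit P1@[55:60],P7@[59:60]

All matches (sorted): [[5,7],[7,2],[14,5],[20,0],[24,7],[26,6],[33,1],[33,7],[37,7],[38,4],[49,5],[55,7],[60,1],[60,7]]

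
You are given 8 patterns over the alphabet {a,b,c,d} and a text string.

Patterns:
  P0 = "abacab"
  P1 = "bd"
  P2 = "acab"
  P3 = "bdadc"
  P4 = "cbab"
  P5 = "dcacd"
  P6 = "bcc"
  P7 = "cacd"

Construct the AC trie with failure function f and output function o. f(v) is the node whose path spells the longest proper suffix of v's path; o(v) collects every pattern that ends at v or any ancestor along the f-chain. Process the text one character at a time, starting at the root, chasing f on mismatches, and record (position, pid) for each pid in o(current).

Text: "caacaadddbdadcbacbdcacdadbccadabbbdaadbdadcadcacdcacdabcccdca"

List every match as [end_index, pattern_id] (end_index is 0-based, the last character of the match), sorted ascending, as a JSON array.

Build:
Trie nodes:
  0='ε' goto a→1 b→7 c→15 d→19
  1='a' goto b→2 c→9
  2='ab' goto a→3
  3='aba' goto c→4
  4='abac' goto a→5
  5='abaca' goto b→6
  6='abacab' goto ·  ←P0
  7='b' goto c→24 d→8
  8='bd' goto a→12  ←P1
  9='ac' goto a→10
  10='aca' goto b→11
  11='acab' goto ·  ←P2
  12='bda' goto d→13
  13='bdad' goto c→14
  14='bdadc' goto ·  ←P3
  15='c' goto a→26 b→16
  16='cb' goto a→17
  17='cba' goto b→18
  18='cbab' goto ·  ←P4
  19='d' goto c→20
  20='dc' goto a→21
  21='dca' goto c→22
  22='dcac' goto d→23
  23='dcacd' goto ·  ←P5
  24='bc' goto c→25
  25='bcc' goto ·  ←P6
  26='ca' goto c→27
  27='cac' goto d→28
  28='cacd' goto ·  ←P7

BFS fail/out derivation:
  n1('a'): parent n0 fail=0; on 'a' 0 → fail=0;  out ∅∪∅=∅
  n7('b'): parent n0 fail=0; on 'b' 0 → fail=0;  out ∅∪∅=∅
  n15('c'): parent n0 fail=0; on 'c' 0 → fail=0;  out ∅∪∅=∅
  n19('d'): parent n0 fail=0; on 'd' 0 → fail=0;  out ∅∪∅=∅
  n2('ab'): parent n1 fail=0; on 'b' 0 → fail=7;  out ∅∪∅=∅
  n8('bd'): parent n7 fail=0; on 'd' 0 → fail=19;  out {1}∪∅={1}
  n9('ac'): parent n1 fail=0; on 'c' 0 → fail=15;  out ∅∪∅=∅
  n16('cb'): parent n15 fail=0; on 'b' 0 → fail=7;  out ∅∪∅=∅
  n20('dc'): parent n19 fail=0; on 'c' 0 → fail=15;  out ∅∪∅=∅
  n24('bc'): parent n7 fail=0; on 'c' 0 → fail=15;  out ∅∪∅=∅
  n26('ca'): parent n15 fail=0; on 'a' 0 → fail=1;  out ∅∪∅=∅
  n3('aba'): parent n2 fail=7; on 'a' 7→0 → fail=1;  out ∅∪∅=∅
  n10('aca'): parent n9 fail=15; on 'a' 15 → fail=26;  out ∅∪∅=∅
  n12('bda'): parent n8 fail=19; on 'a' 19→0 → fail=1;  out ∅∪∅=∅
  n17('cba'): parent n16 fail=7; on 'a' 7→0 → fail=1;  out ∅∪∅=∅
  n21('dca'): parent n20 fail=15; on 'a' 15 → fail=26;  out ∅∪∅=∅
  n25('bcc'): parent n24 fail=15; on 'c' 15→0 → fail=15;  out {6}∪∅={6}
  n27('cac'): parent n26 fail=1; on 'c' 1 → fail=9;  out ∅∪∅=∅
  n4('abac'): parent n3 fail=1; on 'c' 1 → fail=9;  out ∅∪∅=∅
  n11('acab'): parent n10 fail=26; on 'b' 26→1 → fail=2;  out {2}∪∅={2}
  n13('bdad'): parent n12 fail=1; on 'd' 1→0 → fail=19;  out ∅∪∅=∅
  n18('cbab'): parent n17 fail=1; on 'b' 1 → fail=2;  out {4}∪∅={4}
  n22('dcac'): parent n21 fail=26; on 'c' 26 → fail=27;  out ∅∪∅=∅
  n28('cacd'): parent n27 fail=9; on 'd' 9→15→0 → fail=19;  out {7}∪∅={7}
  n5('abaca'): parent n4 fail=9; on 'a' 9 → fail=10;  out ∅∪∅=∅
  n14('bdadc'): parent n13 fail=19; on 'c' 19 → fail=20;  out {3}∪∅={3}
  n23('dcacd'): parent n22 fail=27; on 'd' 27 → fail=28;  out {5}∪{7}={5,7}
  n6('abacab'): parent n5 fail=10; on 'b' 10 → fail=11;  out {0}∪{2}={0,2}

Scan:
pos 0 'c': at 15
pos 1 'a': at 26
pos 2 'a': at 1 (fail-walked)
pos 3 'c': at 9
pos 4 'a': at 10
pos 5 'a': at 1 (fail-walked)
pos 6 'd': at 19 (fail-walked)
pos 7 'd': at 19 (fail-walked)
pos 8 'd': at 19 (fail-walked)
pos 9 'b': at 7 (fail-walked)
pos 10 'd': at 8  ** P1@[9:10]
pos 11 'a': at 12
pos 12 'd': at 13
pos 13 'c': at 14  ** P3@[9:13]
pos 14 'b': at 16 (fail-walked)
pos 15 'a': at 17
pos 16 'c': at 9 (fail-walked)
pos 17 'b': at 16 (fail-walked)
pos 18 'd': at 8 (fail-walked)  ** P1@[17:18]
pos 19 'c': at 20 (fail-walked)
pos 20 'a': at 21
pos 21 'c': at 22
pos 22 'd': at 23  ** P5@[18:22],P7@[19:22]
pos 23 'a': at 1 (fail-walked)
pos 24 'd': at 19 (fail-walked)
pos 25 'b': at 7 (fail-walked)
pos 26 'c': at 24
pos 27 'c': at 25  ** P6@[25:27]
pos 28 'a': at 26 (fail-walked)
pos 29 'd': at 19 (fail-walked)
pos 30 'a': at 1 (fail-walked)
pos 31 'b': at 2
pos 32 'b': at 7 (fail-walked)
pos 33 'b': at 7 (fail-walked)
pos 34 'd': at 8  ** P1@[33:34]
pos 35 'a': at 12
pos 36 'a': at 1 (fail-walked)
pos 37 'd': at 19 (fail-walked)
pos 38 'b': at 7 (fail-walked)
pos 39 'd': at 8  ** P1@[38:39]
pos 40 'a': at 12
pos 41 'd': at 13
pos 42 'c': at 14  ** P3@[38:42]
pos 43 'a': at 21 (fail-walked)
pos 44 'd': at 19 (fail-walked)
pos 45 'c': at 20
pos 46 'a': at 21
pos 47 'c': at 22
pos 48 'd': at 23  ** P5@[44:48],P7@[45:48]
pos 49 'c': at 20 (fail-walked)
pos 50 'a': at 21
pos 51 'c': at 22
pos 52 'd': at 23  ** P5@[48:52],P7@[49:52]
pos 53 'a': at 1 (fail-walked)
pos 54 'b': at 2
pos 55 'c': at 24 (fail-walked)
pos 56 'c': at 25  ** P6@[54:56]
pos 57 'c': at 15 (fail-walked)
pos 58 'd': at 19 (fail-walked)
pos 59 'c': at 20
pos 60 'a': at 21

Result: [[10,1],[13,3],[18,1],[22,5],[22,7],[27,6],[34,1],[39,1],[42,3],[48,5],[48,7],[52,5],[52,7],[56,6]]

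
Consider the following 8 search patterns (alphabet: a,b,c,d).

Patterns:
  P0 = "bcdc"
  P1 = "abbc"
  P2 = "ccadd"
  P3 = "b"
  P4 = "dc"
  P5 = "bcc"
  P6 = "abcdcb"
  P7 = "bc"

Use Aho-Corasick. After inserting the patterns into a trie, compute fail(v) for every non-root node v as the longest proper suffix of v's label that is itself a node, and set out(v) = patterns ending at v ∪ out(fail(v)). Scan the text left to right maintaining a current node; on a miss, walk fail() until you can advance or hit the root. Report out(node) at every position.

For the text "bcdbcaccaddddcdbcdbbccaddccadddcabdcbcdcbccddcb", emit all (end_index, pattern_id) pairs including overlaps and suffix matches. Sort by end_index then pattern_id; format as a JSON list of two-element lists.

Build automaton:
Trie (insert patterns):
  0='ε' goto a→5 b→1 c→9 d→14
  1='b' goto c→2  ←P3
  2='bc' goto c→16 d→3  ←P7
  3='bcd' goto c→4
  4='bcdc' goto ·  ←P0
  5='a' goto b→6
  6='ab' goto b→7 c→17
  7='abb' goto c→8
  8='abbc' goto ·  ←P1
  9='c' goto c→10
  10='cc' goto a→11
  11='cca' goto d→12
  12='ccad' goto d→13
  13='ccadd' goto ·  ←P2
  14='d' goto c→15
  15='dc' goto ·  ←P4
  16='bcc' goto ·  ←P5
  17='abc' goto d→18
  18='abcd' goto c→19
  19='abcdc' goto b→20
  20='abcdcb' goto ·  ←P6

Failure links (BFS by depth):
  n1('b'): parent n0 fail=0; on 'b' 0 → fail=0;  out {3}∪∅={3}
  n5('a'): parent n0 fail=0; on 'a' 0 → fail=0;  out ∅∪∅=∅
  n9('c'): parent n0 fail=0; on 'c' 0 → fail=0;  out ∅∪∅=∅
  n14('d'): parent n0 fail=0; on 'd' 0 → fail=0;  out ∅∪∅=∅
  n2('bc'): parent n1 fail=0; on 'c' 0 → fail=9;  out {7}∪∅={7}
  n6('ab'): parent n5 fail=0; on 'b' 0 → fail=1;  out ∅∪{3}={3}
  n10('cc'): parent n9 fail=0; on 'c' 0 → fail=9;  out ∅∪∅=∅
  n15('dc'): parent n14 fail=0; on 'c' 0 → fail=9;  out {4}∪∅={4}
  n3('bcd'): parent n2 fail=9; on 'd' 9→0 → fail=14;  out ∅∪∅=∅
  n7('abb'): parent n6 fail=1; on 'b' 1→0 → fail=1;  out ∅∪{3}={3}
  n11('cca'): parent n10 fail=9; on 'a' 9→0 → fail=5;  out ∅∪∅=∅
  n16('bcc'): parent n2 fail=9; on 'c' 9 → fail=10;  out {5}∪∅={5}
  n17('abc'): parent n6 fail=1; on 'c' 1 → fail=2;  out ∅∪{7}={7}
  n4('bcdc'): parent n3 fail=14; on 'c' 14 → fail=15;  out {0}∪{4}={0,4}
  n8('abbc'): parent n7 fail=1; on 'c' 1 → fail=2;  out {1}∪{7}={1,7}
  n12('ccad'): parent n11 fail=5; on 'd' 5→0 → fail=14;  out ∅∪∅=∅
  n18('abcd'): parent n17 fail=2; on 'd' 2 → fail=3;  out ∅∪∅=∅
  n13('ccadd'): parent n12 fail=14; on 'd' 14→0 → fail=14;  out {2}∪∅={2}
  n19('abcdc'): parent n18 fail=3; on 'c' 3 → fail=4;  out ∅∪{0,4}={0,4}
  n20('abcdcb'): parent n19 fail=4; on 'b' 4→15→9→0 → fail=1;  out {6}∪{3}={3,6}

Text stream:
[0] read 'b'  n0⇒n1  emit P3@[0:0]
[1] read 'c'  n1⇒n2  emit P7@[0:1]
[2] read 'd'  n2⇒n3
[3] read 'b'  n3⇒n1 ·f  emit P3@[3:3]
[4] read 'c'  n1⇒n2  emit P7@[3:4]
[5] read 'a'  n2⇒n5 ·f
[6] read 'c'  n5⇒n9 ·f
[7] read 'c'  n9⇒n10
[8] read 'a'  n10⇒n11
[9] read 'd'  n11⇒n12
[10] read 'd'  n12⇒n13  emit P2@[6:10]
[11] read 'd'  n13⇒n14 ·f
[12] read 'd'  n14⇒n14 ·f
[13] read 'c'  n14⇒n15  emit P4@[12:13]
[14] read 'd'  n15⇒n14 ·f
[15] read 'b'  n14⇒n1 ·f  emit P3@[15:15]
[16] read 'c'  n1⇒n2  emit P7@[15:16]
[17] read 'd'  n2⇒n3
[18] read 'b'  n3⇒n1 ·f  emit P3@[18:18]
[19] read 'b'  n1⇒n1 ·f  emit P3@[19:19]
[20] read 'c'  n1⇒n2  emit P7@[19:20]
[21] read 'c'  n2⇒n16  emit P5@[19:21]
[22] read 'a'  n16⇒n11 ·f
[23] read 'd'  n11⇒n12
[24] read 'd'  n12⇒n13  emit P2@[20:24]
[25] read 'c'  n13⇒n15 ·f  emit P4@[24:25]
[26] read 'c'  n15⇒n10 ·f
[27] read 'a'  n10⇒n11
[28] read 'd'  n11⇒n12
[29] read 'd'  n12⇒n13  emit P2@[25:29]
[30] read 'd'  n13⇒n14 ·f
[31] read 'c'  n14⇒n15  emit P4@[30:31]
[32] read 'a'  n15⇒n5 ·f
[33] read 'b'  n5⇒n6  emit P3@[33:33]
[34] read 'd'  n6⇒n14 ·f
[35] read 'c'  n14⇒n15  emit P4@[34:35]
[36] read 'b'  n15⇒n1 ·f  emit P3@[36:36]
[37] read 'c'  n1⇒n2  emit P7@[36:37]
[38] read 'd'  n2⇒n3
[39] read 'c'  n3⇒n4  emit P0@[36:39],P4@[38:39]
[40] read 'b'  n4⇒n1 ·f  emit P3@[40:40]
[41] read 'c'  n1⇒n2  emit P7@[40:41]
[42] read 'c'  n2⇒n16  emit P5@[40:42]
[43] read 'd'  n16⇒n14 ·f
[44] read 'd'  n14⇒n14 ·f
[45] read 'c'  n14⇒n15  emit P4@[44:45]
[46] read 'b'  n15⇒n1 ·f  emit P3@[46:46]

All matches (sorted): [[0,3],[1,7],[3,3],[4,7],[10,2],[13,4],[15,3],[16,7],[18,3],[19,3],[20,7],[21,5],[24,2],[25,4],[29,2],[31,4],[33,3],[35,4],[36,3],[37,7],[39,0],[39,4],[40,3],[41,7],[42,5],[45,4],[46,3]]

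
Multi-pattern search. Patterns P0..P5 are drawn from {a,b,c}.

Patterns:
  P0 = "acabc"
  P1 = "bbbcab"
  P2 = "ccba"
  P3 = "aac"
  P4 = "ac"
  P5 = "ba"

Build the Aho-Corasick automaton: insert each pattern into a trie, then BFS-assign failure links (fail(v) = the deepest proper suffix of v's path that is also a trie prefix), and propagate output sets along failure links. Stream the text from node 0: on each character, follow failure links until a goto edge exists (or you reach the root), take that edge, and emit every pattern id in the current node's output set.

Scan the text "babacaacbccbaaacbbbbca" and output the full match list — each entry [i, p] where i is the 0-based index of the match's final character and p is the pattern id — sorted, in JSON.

Build:
Trie nodes:
  0='ε' goto a→1 b→6 c→12
  1='a' goto a→16 c→2
  2='ac' goto a→3  [P4 ends]
  3='aca' goto b→4
  4='acab' goto c→5
  5='acabc' goto ·  [P0 ends]
  6='b' goto a→18 b→7
  7='bb' goto b→8
  8='bbb' goto c→9
  9='bbbc' goto a→10
  10='bbbca' goto b→11
  11='bbbcab' goto ·  [P1 ends]
  12='c' goto c→13
  13='cc' goto b→14
  14='ccb' goto a→15
  15='ccba' goto ·  [P2 ends]
  16='aa' goto c→17
  17='aac' goto ·  [P3 ends]
  18='ba' goto ·  [P5 ends]

BFS fail/out derivation:
  n1('a'): parent n0 fail=0; on 'a' 0 → fail=0;  out ∅∪∅=∅
  n6('b'): parent n0 fail=0; on 'b' 0 → fail=0;  out ∅∪∅=∅
  n12('c'): parent n0 fail=0; on 'c' 0 → fail=0;  out ∅∪∅=∅
  n2('ac'): parent n1 fail=0; on 'c' 0 → fail=12;  out {4}∪∅={4}
  n7('bb'): parent n6 fail=0; on 'b' 0 → fail=6;  out ∅∪∅=∅
  n13('cc'): parent n12 fail=0; on 'c' 0 → fail=12;  out ∅∪∅=∅
  n16('aa'): parent n1 fail=0; on 'a' 0 → fail=1;  out ∅∪∅=∅
  n18('ba'): parent n6 fail=0; on 'a' 0 → fail=1;  out {5}∪∅={5}
  n3('aca'): parent n2 fail=12; on 'a' 12→0 → fail=1;  out ∅∪∅=∅
  n8('bbb'): parent n7 fail=6; on 'b' 6 → fail=7;  out ∅∪∅=∅
  n14('ccb'): parent n13 fail=12; on 'b' 12→0 → fail=6;  out ∅∪∅=∅
  n17('aac'): parent n16 fail=1; on 'c' 1 → fail=2;  out {3}∪{4}={3,4}
  n4('acab'): parent n3 fail=1; on 'b' 1→0 → fail=6;  out ∅∪∅=∅
  n9('bbbc'): parent n8 fail=7; on 'c' 7→6→0 → fail=12;  out ∅∪∅=∅
  n15('ccba'): parent n14 fail=6; on 'a' 6 → fail=18;  out {2}∪{5}={2,5}
  n5('acabc'): parent n4 fail=6; on 'c' 6→0 → fail=12;  out {0}∪∅={0}
  n10('bbbca'): parent n9 fail=12; on 'a' 12→0 → fail=1;  out ∅∪∅=∅
  n11('bbbcab'): parent n10 fail=1; on 'b' 1→0 → fail=6;  out {1}∪∅={1}

Text stream:
pos 0 'b': at 6
pos 1 'a': at 18  → match P5@[0:1]
pos 2 'b': at 6 ·f
pos 3 'a': at 18  → match P5@[2:3]
pos 4 'c': at 2 ·f  → match P4@[3:4]
pos 5 'a': at 3
pos 6 'a': at 16 ·f
pos 7 'c': at 17  → match P3@[5:7],P4@[6:7]
pos 8 'b': at 6 ·f
pos 9 'c': at 12 ·f
pos 10 'c': at 13
pos 11 'b': at 14
pos 12 'a': at 15  → match P2@[9:12],P5@[11:12]
pos 13 'a': at 16 ·f
pos 14 'a': at 16 ·f
pos 15 'c': at 17  → match P3@[13:15],P4@[14:15]
pos 16 'b': at 6 ·f
pos 17 'b': at 7
pos 18 'b': at 8
pos 19 'b': at 8 ·f
pos 20 'c': at 9
pos 21 'a': at 10

All matches (sorted): [[1,5],[3,5],[4,4],[7,3],[7,4],[12,2],[12,5],[15,3],[15,4]]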